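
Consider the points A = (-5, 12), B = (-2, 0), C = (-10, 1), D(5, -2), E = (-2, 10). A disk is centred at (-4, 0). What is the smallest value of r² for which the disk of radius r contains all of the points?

The required radius is the distance from (-4, 0) to the farthest point.
Squared distances: 145, 4, 37, 85, 104.
Maximum is 145, attained at A.

145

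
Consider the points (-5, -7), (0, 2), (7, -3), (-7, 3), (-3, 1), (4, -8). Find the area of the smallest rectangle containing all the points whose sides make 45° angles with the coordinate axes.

176

In coordinates u = x + y, v = x − y the rectangle is axis-aligned; the map (x,y)→(u,v) scales areas by 2.
u-values: -12, 2, 4, -4, -2, -4; range = 4 − (-12) = 16.
v-values: 2, -2, 10, -10, -4, 12; range = 12 − (-10) = 22.
Area = (16 × 22) / 2 = 176.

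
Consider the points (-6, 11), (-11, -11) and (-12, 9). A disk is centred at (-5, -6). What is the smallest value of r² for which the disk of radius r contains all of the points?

The required radius is the distance from (-5, -6) to the farthest point.
Squared distances: 290, 61, 274.
Maximum is 290, attained at (-6, 11).

290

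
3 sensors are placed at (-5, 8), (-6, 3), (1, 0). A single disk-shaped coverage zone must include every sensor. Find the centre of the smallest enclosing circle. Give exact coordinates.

Call the three points A, B, C in the order given.
Side lengths²: AB² = 26, AC² = 100, BC² = 58.
Since AC² = 100 ≥ 58 + 26 = 84, the angle opposite AC is not acute, so the smallest enclosing circle has AC as diameter.
Centre = midpoint of AC = (-2, 4), r² = 100/4 = 25.
Centre = (-2, 4).

(-2, 4)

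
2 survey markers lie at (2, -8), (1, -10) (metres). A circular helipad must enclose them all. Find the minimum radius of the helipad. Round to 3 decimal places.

1.118

The smallest circle enclosing two points has them as diameter endpoints.
Centre = midpoint = (1.5, -9); r² = |(2, -8)−(1, -10)|²/4 = 5/4 = 1.25.
r = √(1.25) ≈ 1.118.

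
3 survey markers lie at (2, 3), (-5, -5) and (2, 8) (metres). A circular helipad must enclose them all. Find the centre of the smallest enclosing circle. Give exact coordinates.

(-1.5, 1.5)

Call the three points A, B, C in the order given.
Side lengths²: AB² = 113, AC² = 25, BC² = 218.
Since BC² = 218 ≥ 113 + 25 = 138, the angle opposite BC is not acute, so the smallest enclosing circle has BC as diameter.
Centre = midpoint of BC = (-1.5, 1.5), r² = 218/4 = 54.5.
Centre = (-1.5, 1.5).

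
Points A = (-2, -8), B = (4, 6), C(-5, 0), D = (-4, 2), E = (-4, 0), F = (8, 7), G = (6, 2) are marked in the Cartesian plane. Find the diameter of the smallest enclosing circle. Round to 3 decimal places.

By Welzl's lemma the MEC is supported by two points (diametrically opposite) or three points (on a circumcircle).
The farthest pair is A–F with squared distance 325. The circle on this segment as diameter has centre (3, -0.5) and r² = 325/4 = 81.25.
Check B: distance² to centre = 43.25 ≤ 81.25, so it lies inside.
All remaining points lie in this disk, and no smaller disk contains both endpoints, so this is the minimum enclosing circle.
Diameter = 2r = 2√(81.25) ≈ 18.028.

18.028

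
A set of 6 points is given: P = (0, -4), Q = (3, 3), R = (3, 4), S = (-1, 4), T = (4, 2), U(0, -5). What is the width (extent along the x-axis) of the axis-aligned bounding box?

max x = 4, min x = -1, so width = 5.

5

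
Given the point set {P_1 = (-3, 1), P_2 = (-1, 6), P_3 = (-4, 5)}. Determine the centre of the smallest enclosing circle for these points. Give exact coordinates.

Side lengths²: P_1P_2² = 29, P_1P_3² = 17, P_2P_3² = 10.
Since P_1P_2² = 29 ≥ 17 + 10 = 27, the angle opposite P_1P_2 is not acute, so the smallest enclosing circle has P_1P_2 as diameter.
Centre = midpoint of P_1P_2 = (-2, 3.5), r² = 29/4 = 7.25.
Centre = (-2, 3.5).

(-2, 3.5)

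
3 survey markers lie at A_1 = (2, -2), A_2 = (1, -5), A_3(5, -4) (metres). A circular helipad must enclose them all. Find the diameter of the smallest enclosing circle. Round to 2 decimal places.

4.27

Side lengths²: A_1A_2² = 10, A_1A_3² = 13, A_2A_3² = 17.
Since A_2A_3² = 17 < 13 + 10 = 23, the triangle is acute, so the smallest enclosing circle is the circumcircle.
Circumcentre = (63/22, -87/22), r² = 1105/242.
Diameter = 2r = 2√(1105/242) ≈ 4.27.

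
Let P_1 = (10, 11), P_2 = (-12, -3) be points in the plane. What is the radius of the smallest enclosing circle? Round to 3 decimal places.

13.038

The smallest circle enclosing two points has them as diameter endpoints.
Centre = midpoint = (-1, 4); r² = |P_1P_2|²/4 = 680/4 = 170.
r = √170 ≈ 13.038.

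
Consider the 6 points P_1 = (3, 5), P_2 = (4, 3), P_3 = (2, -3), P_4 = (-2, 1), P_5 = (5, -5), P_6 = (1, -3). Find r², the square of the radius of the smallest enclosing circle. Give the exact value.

45305/1682

By Welzl's lemma the MEC is supported by two points (diametrically opposite) or three points (on a circumcircle).
The minimum enclosing circle is determined by three boundary points: P_1, P_4, P_5.
Their circumcentre is (177/58, -11/58) with r² = 45305/1682.
The farthest remaining point P_6 is at distance² 20365/1682 ≤ 45305/1682.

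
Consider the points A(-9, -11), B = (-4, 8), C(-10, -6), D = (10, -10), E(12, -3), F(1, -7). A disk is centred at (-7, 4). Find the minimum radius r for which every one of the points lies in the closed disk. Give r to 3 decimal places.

22.023

The required radius is the distance from (-7, 4) to the farthest point.
Squared distances: 229, 25, 109, 485, 410, 185.
Maximum is 485, attained at D.
r = √485 ≈ 22.023.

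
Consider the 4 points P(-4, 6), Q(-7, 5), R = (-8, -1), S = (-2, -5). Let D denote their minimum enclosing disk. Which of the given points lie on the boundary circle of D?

The minimum enclosing circle of a finite set is fixed by two of the points (as a diameter) or three (as a circumcircle).
The minimum enclosing circle is determined by three boundary points: P, Q, S.
Their circumcentre is (-53/14, 5/14) with r² = 3125/98.
The farthest remaining point R is at distance² 1921/98 ≤ 3125/98.
The points at distance exactly r from the centre are P, Q, S — 3 points.

P, Q, S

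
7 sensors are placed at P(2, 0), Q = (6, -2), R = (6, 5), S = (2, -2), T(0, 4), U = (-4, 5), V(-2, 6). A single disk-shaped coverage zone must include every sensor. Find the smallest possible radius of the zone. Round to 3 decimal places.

6.103

By Welzl's lemma the MEC is supported by two points (diametrically opposite) or three points (on a circumcircle).
The farthest pair is Q–U with squared distance 149. The circle on this segment as diameter has centre (1, 1.5) and r² = 149/4 = 37.25.
Check P: distance² to centre = 3.25 ≤ 37.25, so it lies inside.
All remaining points lie in this disk, and no smaller disk contains both endpoints, so this is the minimum enclosing circle.
r = √(37.25) ≈ 6.103.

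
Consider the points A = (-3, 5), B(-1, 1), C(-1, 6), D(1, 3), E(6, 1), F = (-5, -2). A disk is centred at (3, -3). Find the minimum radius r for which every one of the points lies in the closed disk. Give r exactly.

The required radius is the distance from (3, -3) to the farthest point.
Squared distances: 100, 32, 97, 40, 25, 65.
Maximum is 100, attained at A.
r = √100 = 10.

10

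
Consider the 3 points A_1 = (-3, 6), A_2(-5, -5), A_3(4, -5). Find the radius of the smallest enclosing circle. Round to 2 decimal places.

6.63

Side lengths²: A_1A_2² = 125, A_1A_3² = 170, A_2A_3² = 81.
Since A_1A_3² = 170 < 125 + 81 = 206, the triangle is acute, so the smallest enclosing circle is the circumcircle.
Circumcentre = (-0.5, -3/22), r² = 10625/242.
r = √(10625/242) ≈ 6.63.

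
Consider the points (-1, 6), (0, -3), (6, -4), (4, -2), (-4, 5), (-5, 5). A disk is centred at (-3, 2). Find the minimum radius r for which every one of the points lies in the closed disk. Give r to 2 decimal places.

The required radius is the distance from (-3, 2) to the farthest point.
Squared distances: 20, 34, 117, 65, 10, 13.
Maximum is 117, attained at (6, -4).
r = √117 ≈ 10.82.

10.82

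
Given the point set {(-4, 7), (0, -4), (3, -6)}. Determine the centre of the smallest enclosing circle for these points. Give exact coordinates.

(-0.5, 0.5)

Call the three points A, B, C in the order given.
Side lengths²: AB² = 137, AC² = 218, BC² = 13.
Since AC² = 218 ≥ 137 + 13 = 150, the angle opposite AC is not acute, so the smallest enclosing circle has AC as diameter.
Centre = midpoint of AC = (-0.5, 0.5), r² = 218/4 = 54.5.
Centre = (-0.5, 0.5).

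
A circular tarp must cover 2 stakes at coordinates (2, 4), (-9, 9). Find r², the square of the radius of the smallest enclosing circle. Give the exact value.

36.5

The smallest circle enclosing two points has them as diameter endpoints.
Centre = midpoint = (-3.5, 6.5); r² = |(2, 4)−(-9, 9)|²/4 = 146/4 = 36.5.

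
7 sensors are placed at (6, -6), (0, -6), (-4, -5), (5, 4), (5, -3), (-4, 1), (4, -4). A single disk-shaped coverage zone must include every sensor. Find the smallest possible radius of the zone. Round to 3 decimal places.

A smallest enclosing disk is always determined by at most three of the input points on its boundary.
The minimum enclosing circle is determined by three boundary points: (6, -6), (-4, -5), (5, 4).
Their circumcentre is (31/22, -31/22) with r² = 10201/242.
The farthest remaining point (-4, 1) is at distance² 8485/242 ≤ 10201/242.
r = √(10201/242) ≈ 6.493.

6.493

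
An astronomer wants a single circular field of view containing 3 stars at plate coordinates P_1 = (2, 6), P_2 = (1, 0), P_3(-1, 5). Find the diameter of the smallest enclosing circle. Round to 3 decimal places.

6.093

Side lengths²: P_1P_2² = 37, P_1P_3² = 10, P_2P_3² = 29.
Since P_1P_2² = 37 < 29 + 10 = 39, the triangle is acute, so the smallest enclosing circle is the circumcircle.
Circumcentre = (45/34, 103/34), r² = 5365/578.
Diameter = 2r = 2√(5365/578) ≈ 6.093.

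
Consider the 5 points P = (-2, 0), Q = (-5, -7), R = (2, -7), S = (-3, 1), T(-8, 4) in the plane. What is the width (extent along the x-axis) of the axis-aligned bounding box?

10

max x = 2, min x = -8, so width = 10.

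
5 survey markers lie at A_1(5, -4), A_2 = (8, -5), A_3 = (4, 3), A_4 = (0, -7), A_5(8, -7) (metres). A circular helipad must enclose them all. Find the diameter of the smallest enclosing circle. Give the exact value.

11.6

By Welzl's lemma the MEC is supported by two points (diametrically opposite) or three points (on a circumcircle).
The minimum enclosing circle is determined by three boundary points: A_3, A_4, A_5.
Their circumcentre is (4, -2.8) with r² = 33.64.
The farthest remaining point A_2 is at distance² 20.84 ≤ 33.64.
Diameter = 2r = 2√(33.64) = 11.6.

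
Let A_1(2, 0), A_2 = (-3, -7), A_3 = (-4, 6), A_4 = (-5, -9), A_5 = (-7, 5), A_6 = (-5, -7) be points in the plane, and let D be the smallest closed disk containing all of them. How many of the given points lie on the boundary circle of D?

2

By Welzl's lemma the MEC is supported by two points (diametrically opposite) or three points (on a circumcircle).
The farthest pair is A_3–A_4 with squared distance 226. The circle on this segment as diameter has centre (-4.5, -1.5) and r² = 226/4 = 56.5.
Check A_1: distance² to centre = 44.5 ≤ 56.5, so it lies inside.
All remaining points lie in this disk, and no smaller disk contains both endpoints, so this is the minimum enclosing circle.
The points at distance exactly r from the centre are A_3, A_4 — 2 points.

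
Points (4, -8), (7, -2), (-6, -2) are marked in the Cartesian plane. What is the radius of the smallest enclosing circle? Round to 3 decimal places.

Call the three points A, B, C in the order given.
Side lengths²: AB² = 45, AC² = 136, BC² = 169.
Since BC² = 169 < 136 + 45 = 181, the triangle is acute, so the smallest enclosing circle is the circumcircle.
Circumcentre = (0.5, -2.5), r² = 42.5.
r = √(42.5) ≈ 6.519.

6.519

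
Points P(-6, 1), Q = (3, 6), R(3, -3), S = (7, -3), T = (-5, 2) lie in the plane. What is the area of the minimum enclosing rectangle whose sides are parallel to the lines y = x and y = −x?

In coordinates u = x + y, v = x − y the rectangle is axis-aligned; the map (x,y)→(u,v) scales areas by 2.
u-values: -5, 9, 0, 4, -3; range = 9 − (-5) = 14.
v-values: -7, -3, 6, 10, -7; range = 10 − (-7) = 17.
Area = (14 × 17) / 2 = 119.

119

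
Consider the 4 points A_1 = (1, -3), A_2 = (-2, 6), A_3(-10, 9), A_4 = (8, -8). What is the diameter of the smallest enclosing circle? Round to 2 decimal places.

The farthest pair is A_3–A_4 with squared distance 613. The circle on this segment as diameter has centre (-1, 0.5) and r² = 613/4 = 153.25.
Check A_1: distance² to centre = 16.25 ≤ 153.25, so it lies inside.
All remaining points lie in this disk, and no smaller disk contains both endpoints, so this is the minimum enclosing circle.
Diameter = 2r = 2√(153.25) ≈ 24.76.

24.76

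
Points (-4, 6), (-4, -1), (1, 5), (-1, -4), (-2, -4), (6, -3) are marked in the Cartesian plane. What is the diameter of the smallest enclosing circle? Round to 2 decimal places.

The farthest pair is (-4, 6)–(6, -3) with squared distance 181. The circle on this segment as diameter has centre (1, 1.5) and r² = 181/4 = 45.25.
Check (-4, -1): distance² to centre = 31.25 ≤ 45.25, so it lies inside.
All remaining points lie in this disk, and no smaller disk contains both endpoints, so this is the minimum enclosing circle.
Diameter = 2r = 2√(45.25) ≈ 13.45.

13.45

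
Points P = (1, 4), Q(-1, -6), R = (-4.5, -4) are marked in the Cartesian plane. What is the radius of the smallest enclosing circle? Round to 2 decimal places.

5.12

Side lengths²: PQ² = 104, PR² = 94.25, QR² = 16.25.
Since PQ² = 104 < 94.25 + 16.25 = 110.5, the triangle is acute, so the smallest enclosing circle is the circumcircle.
Circumcentre = (-5/12, -11/12), r² = 1885/72.
r = √(1885/72) ≈ 5.12.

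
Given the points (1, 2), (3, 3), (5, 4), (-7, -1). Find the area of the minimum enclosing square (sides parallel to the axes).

The bounding box has width 12 and height 5.
An axis-aligned square enclosing the set must have side ≥ max(width, height).
So the minimum side is max(12, 5) = 12.
Area = 12² = 144.

144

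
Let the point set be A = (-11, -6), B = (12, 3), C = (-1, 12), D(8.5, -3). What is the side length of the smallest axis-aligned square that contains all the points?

The bounding box has width 23 and height 18.
An axis-aligned square enclosing the set must have side ≥ max(width, height).
So the minimum side is max(23, 18) = 23.

23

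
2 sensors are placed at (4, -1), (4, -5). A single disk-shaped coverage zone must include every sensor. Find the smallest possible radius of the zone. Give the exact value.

2

The smallest circle enclosing two points has them as diameter endpoints.
Centre = midpoint = (4, -3); r² = |(4, -1)−(4, -5)|²/4 = 16/4 = 4.
r = √4 = 2.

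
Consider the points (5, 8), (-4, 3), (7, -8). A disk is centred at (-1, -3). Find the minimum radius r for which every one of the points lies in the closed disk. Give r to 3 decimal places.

12.530

The required radius is the distance from (-1, -3) to the farthest point.
Squared distances: 157, 45, 89.
Maximum is 157, attained at (5, 8).
r = √157 ≈ 12.530.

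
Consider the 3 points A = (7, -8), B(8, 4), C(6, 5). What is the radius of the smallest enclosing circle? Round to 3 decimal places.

6.519

Side lengths²: AB² = 145, AC² = 170, BC² = 5.
Since AC² = 170 ≥ 145 + 5 = 150, the angle opposite AC is not acute, so the smallest enclosing circle has AC as diameter.
Centre = midpoint of AC = (6.5, -1.5), r² = 170/4 = 42.5.
r = √(42.5) ≈ 6.519.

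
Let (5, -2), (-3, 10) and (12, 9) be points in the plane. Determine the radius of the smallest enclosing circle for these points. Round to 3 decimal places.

8.218

Call the three points A, B, C in the order given.
Side lengths²: AB² = 208, AC² = 170, BC² = 226.
Since BC² = 226 < 208 + 170 = 378, the triangle is acute, so the smallest enclosing circle is the circumcircle.
Circumcentre = (184/43, 266/43), r² = 124865/1849.
r = √(124865/1849) ≈ 8.218.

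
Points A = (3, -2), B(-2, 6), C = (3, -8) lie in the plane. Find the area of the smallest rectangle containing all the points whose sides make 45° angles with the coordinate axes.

85.5

In coordinates u = x + y, v = x − y the rectangle is axis-aligned; the map (x,y)→(u,v) scales areas by 2.
u-values: 1, 4, -5; range = 4 − (-5) = 9.
v-values: 5, -8, 11; range = 11 − (-8) = 19.
Area = (9 × 19) / 2 = 85.5.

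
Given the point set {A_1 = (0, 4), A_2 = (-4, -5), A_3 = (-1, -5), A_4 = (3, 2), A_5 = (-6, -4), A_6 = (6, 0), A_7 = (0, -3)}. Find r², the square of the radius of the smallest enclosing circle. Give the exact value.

The minimum enclosing circle of a finite set is fixed by two of the points (as a diameter) or three (as a circumcircle).
The farthest pair is A_5–A_6 with squared distance 160. The circle on this segment as diameter has centre (0, -2) and r² = 160/4 = 40.
Check A_1: distance² to centre = 36 ≤ 40, so it lies inside.
All remaining points lie in this disk, and no smaller disk contains both endpoints, so this is the minimum enclosing circle.

40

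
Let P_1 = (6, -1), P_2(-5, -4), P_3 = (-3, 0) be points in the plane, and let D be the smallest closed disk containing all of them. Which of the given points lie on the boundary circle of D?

Side lengths²: P_1P_2² = 130, P_1P_3² = 82, P_2P_3² = 20.
Since P_1P_2² = 130 ≥ 82 + 20 = 102, the angle opposite P_1P_2 is not acute, so the smallest enclosing circle has P_1P_2 as diameter.
Centre = midpoint of P_1P_2 = (0.5, -2.5), r² = 130/4 = 32.5.
The points at distance exactly r from the centre are P_1, P_2 — 2 points.

P_1, P_2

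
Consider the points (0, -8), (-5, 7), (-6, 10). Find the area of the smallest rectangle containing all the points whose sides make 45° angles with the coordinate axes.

144

In coordinates u = x + y, v = x − y the rectangle is axis-aligned; the map (x,y)→(u,v) scales areas by 2.
u-values: -8, 2, 4; range = 4 − (-8) = 12.
v-values: 8, -12, -16; range = 8 − (-16) = 24.
Area = (12 × 24) / 2 = 144.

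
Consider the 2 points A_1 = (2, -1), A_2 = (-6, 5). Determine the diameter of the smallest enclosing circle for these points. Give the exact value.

The smallest circle enclosing two points has them as diameter endpoints.
Centre = midpoint = (-2, 2); r² = |A_1A_2|²/4 = 100/4 = 25.
Diameter = 2r = 2√25 = 10.

10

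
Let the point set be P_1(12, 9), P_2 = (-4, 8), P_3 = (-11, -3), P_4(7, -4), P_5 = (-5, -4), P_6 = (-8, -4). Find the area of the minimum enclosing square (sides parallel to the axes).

The bounding box has width 23 and height 13.
An axis-aligned square enclosing the set must have side ≥ max(width, height).
So the minimum side is max(23, 13) = 23.
Area = 23² = 529.

529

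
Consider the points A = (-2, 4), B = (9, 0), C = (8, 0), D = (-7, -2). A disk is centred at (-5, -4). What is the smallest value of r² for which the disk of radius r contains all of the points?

212

The required radius is the distance from (-5, -4) to the farthest point.
Squared distances: 73, 212, 185, 8.
Maximum is 212, attained at B.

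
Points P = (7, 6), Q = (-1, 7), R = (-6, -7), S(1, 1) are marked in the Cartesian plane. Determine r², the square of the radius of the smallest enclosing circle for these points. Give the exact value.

The farthest pair is P–R with squared distance 338. The circle on this segment as diameter has centre (0.5, -0.5) and r² = 338/4 = 84.5.
Check Q: distance² to centre = 58.5 ≤ 84.5, so it lies inside.
All remaining points lie in this disk, and no smaller disk contains both endpoints, so this is the minimum enclosing circle.

84.5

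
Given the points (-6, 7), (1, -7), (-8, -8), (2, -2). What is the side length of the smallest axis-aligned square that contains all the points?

15

The bounding box has width 10 and height 15.
An axis-aligned square enclosing the set must have side ≥ max(width, height).
So the minimum side is max(10, 15) = 15.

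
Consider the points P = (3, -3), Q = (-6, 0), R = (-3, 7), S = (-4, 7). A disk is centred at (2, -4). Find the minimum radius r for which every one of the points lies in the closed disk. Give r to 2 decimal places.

The required radius is the distance from (2, -4) to the farthest point.
Squared distances: 2, 80, 146, 157.
Maximum is 157, attained at S.
r = √157 ≈ 12.53.

12.53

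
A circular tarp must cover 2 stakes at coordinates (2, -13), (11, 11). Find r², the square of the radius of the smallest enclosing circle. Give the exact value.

164.25

The smallest circle enclosing two points has them as diameter endpoints.
Centre = midpoint = (6.5, -1); r² = |(2, -13)−(11, 11)|²/4 = 657/4 = 164.25.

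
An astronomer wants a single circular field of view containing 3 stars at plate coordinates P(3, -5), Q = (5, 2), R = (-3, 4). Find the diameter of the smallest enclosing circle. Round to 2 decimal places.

10.82

Side lengths²: PQ² = 53, PR² = 117, QR² = 68.
Since PR² = 117 < 68 + 53 = 121, the triangle is acute, so the smallest enclosing circle is the circumcircle.
Circumcentre = (0.15, -0.4), r² = 29.2825.
Diameter = 2r = 2√(29.2825) ≈ 10.82.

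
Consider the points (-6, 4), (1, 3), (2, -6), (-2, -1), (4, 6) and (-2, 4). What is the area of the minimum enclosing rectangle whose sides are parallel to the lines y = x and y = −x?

In coordinates u = x + y, v = x − y the rectangle is axis-aligned; the map (x,y)→(u,v) scales areas by 2.
u-values: -2, 4, -4, -3, 10, 2; range = 10 − (-4) = 14.
v-values: -10, -2, 8, -1, -2, -6; range = 8 − (-10) = 18.
Area = (14 × 18) / 2 = 126.

126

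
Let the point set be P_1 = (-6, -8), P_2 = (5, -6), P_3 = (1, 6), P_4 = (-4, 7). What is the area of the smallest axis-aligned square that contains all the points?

225

The bounding box has width 11 and height 15.
An axis-aligned square enclosing the set must have side ≥ max(width, height).
So the minimum side is max(11, 15) = 15.
Area = 15² = 225.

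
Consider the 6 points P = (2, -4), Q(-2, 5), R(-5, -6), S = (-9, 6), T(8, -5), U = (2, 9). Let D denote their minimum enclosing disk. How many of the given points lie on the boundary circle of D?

2

The minimum enclosing circle of a finite set is fixed by two of the points (as a diameter) or three (as a circumcircle).
The farthest pair is S–T with squared distance 410. The circle on this segment as diameter has centre (-0.5, 0.5) and r² = 410/4 = 102.5.
Check P: distance² to centre = 26.5 ≤ 102.5, so it lies inside.
All remaining points lie in this disk, and no smaller disk contains both endpoints, so this is the minimum enclosing circle.
The points at distance exactly r from the centre are S, T — 2 points.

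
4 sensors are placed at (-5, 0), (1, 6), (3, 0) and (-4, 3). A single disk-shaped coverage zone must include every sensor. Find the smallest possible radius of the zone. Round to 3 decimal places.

4.472

The minimum enclosing circle is determined by three boundary points: (-5, 0), (1, 6), (3, 0).
Their circumcentre is (-1, 2) with r² = 20.
The farthest remaining point (-4, 3) is at distance² 10 ≤ 20.
r = √20 ≈ 4.472.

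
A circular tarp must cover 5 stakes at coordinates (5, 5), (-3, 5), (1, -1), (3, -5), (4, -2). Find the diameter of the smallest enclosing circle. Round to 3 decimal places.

11.893

The minimum enclosing circle of a finite set is fixed by two of the points (as a diameter) or three (as a circumcircle).
The minimum enclosing circle is determined by three boundary points: (5, 5), (-3, 5), (3, -5).
Their circumcentre is (1, 0.6) with r² = 35.36.
The farthest remaining point (4, -2) is at distance² 15.76 ≤ 35.36.
Diameter = 2r = 2√(35.36) ≈ 11.893.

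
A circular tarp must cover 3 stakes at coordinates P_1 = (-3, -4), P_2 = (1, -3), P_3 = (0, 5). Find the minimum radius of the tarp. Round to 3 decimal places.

4.743

Side lengths²: P_1P_2² = 17, P_1P_3² = 90, P_2P_3² = 65.
Since P_1P_3² = 90 ≥ 65 + 17 = 82, the angle opposite P_1P_3 is not acute, so the smallest enclosing circle has P_1P_3 as diameter.
Centre = midpoint of P_1P_3 = (-1.5, 0.5), r² = 90/4 = 22.5.
r = √(22.5) ≈ 4.743.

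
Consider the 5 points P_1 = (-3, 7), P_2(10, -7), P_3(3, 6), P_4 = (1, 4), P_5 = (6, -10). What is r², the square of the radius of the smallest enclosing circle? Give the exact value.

67525/722

The minimum enclosing circle of a finite set is fixed by two of the points (as a diameter) or three (as a circumcircle).
The minimum enclosing circle is determined by three boundary points: P_1, P_2, P_5.
Their circumcentre is (91/38, -39/38) with r² = 67525/722.
The farthest remaining point P_3 is at distance² 35909/722 ≤ 67525/722.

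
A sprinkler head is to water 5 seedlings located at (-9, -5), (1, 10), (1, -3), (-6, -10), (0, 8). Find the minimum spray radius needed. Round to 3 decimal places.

10.595

A smallest enclosing disk is always determined by at most three of the input points on its boundary.
The farthest pair is (1, 10)–(-6, -10) with squared distance 449. The circle on this segment as diameter has centre (-2.5, 0) and r² = 449/4 = 112.25.
Check (-9, -5): distance² to centre = 67.25 ≤ 112.25, so it lies inside.
All remaining points lie in this disk, and no smaller disk contains both endpoints, so this is the minimum enclosing circle.
r = √(112.25) ≈ 10.595.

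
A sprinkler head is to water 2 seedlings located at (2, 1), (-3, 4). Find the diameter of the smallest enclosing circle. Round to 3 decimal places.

5.831

The smallest circle enclosing two points has them as diameter endpoints.
Centre = midpoint = (-0.5, 2.5); r² = |(2, 1)−(-3, 4)|²/4 = 34/4 = 8.5.
Diameter = 2r = 2√(8.5) ≈ 5.831.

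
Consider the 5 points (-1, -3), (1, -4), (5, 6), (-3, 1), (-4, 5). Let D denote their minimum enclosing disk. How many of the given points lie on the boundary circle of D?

The minimum enclosing circle of a finite set is fixed by two of the points (as a diameter) or three (as a circumcircle).
The minimum enclosing circle is determined by three boundary points: (1, -4), (5, 6), (-4, 5).
Their circumcentre is (39/43, 79/43) with r² = 63017/1849.
The farthest remaining point (-1, -3) is at distance² 49988/1849 ≤ 63017/1849.
The points at distance exactly r from the centre are (1, -4), (5, 6), (-4, 5) — 3 points.

3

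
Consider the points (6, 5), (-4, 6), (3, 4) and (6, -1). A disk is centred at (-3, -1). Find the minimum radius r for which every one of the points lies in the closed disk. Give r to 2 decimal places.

10.82

The required radius is the distance from (-3, -1) to the farthest point.
Squared distances: 117, 50, 61, 81.
Maximum is 117, attained at (6, 5).
r = √117 ≈ 10.82.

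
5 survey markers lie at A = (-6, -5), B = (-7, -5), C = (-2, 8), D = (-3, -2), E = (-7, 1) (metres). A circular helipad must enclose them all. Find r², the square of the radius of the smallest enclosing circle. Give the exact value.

The farthest pair is B–C with squared distance 194. The circle on this segment as diameter has centre (-4.5, 1.5) and r² = 194/4 = 48.5.
Check A: distance² to centre = 44.5 ≤ 48.5, so it lies inside.
All remaining points lie in this disk, and no smaller disk contains both endpoints, so this is the minimum enclosing circle.

48.5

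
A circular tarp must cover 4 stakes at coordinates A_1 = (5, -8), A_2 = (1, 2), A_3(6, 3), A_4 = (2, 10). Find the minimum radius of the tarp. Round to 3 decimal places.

9.124

A smallest enclosing disk is always determined by at most three of the input points on its boundary.
The farthest pair is A_1–A_4 with squared distance 333. The circle on this segment as diameter has centre (3.5, 1) and r² = 333/4 = 83.25.
Check A_2: distance² to centre = 7.25 ≤ 83.25, so it lies inside.
All remaining points lie in this disk, and no smaller disk contains both endpoints, so this is the minimum enclosing circle.
r = √(83.25) ≈ 9.124.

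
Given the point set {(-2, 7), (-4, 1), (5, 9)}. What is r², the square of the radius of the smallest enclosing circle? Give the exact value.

Call the three points A, B, C in the order given.
Side lengths²: AB² = 40, AC² = 53, BC² = 145.
Since BC² = 145 ≥ 53 + 40 = 93, the angle opposite BC is not acute, so the smallest enclosing circle has BC as diameter.
Centre = midpoint of BC = (0.5, 5), r² = 145/4 = 36.25.

36.25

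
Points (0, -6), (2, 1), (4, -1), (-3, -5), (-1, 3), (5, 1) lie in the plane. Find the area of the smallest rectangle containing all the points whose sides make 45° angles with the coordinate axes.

70

In coordinates u = x + y, v = x − y the rectangle is axis-aligned; the map (x,y)→(u,v) scales areas by 2.
u-values: -6, 3, 3, -8, 2, 6; range = 6 − (-8) = 14.
v-values: 6, 1, 5, 2, -4, 4; range = 6 − (-4) = 10.
Area = (14 × 10) / 2 = 70.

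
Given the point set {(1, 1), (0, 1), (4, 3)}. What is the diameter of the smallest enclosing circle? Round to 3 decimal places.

4.472

Call the three points A, B, C in the order given.
Side lengths²: AB² = 1, AC² = 13, BC² = 20.
Since BC² = 20 ≥ 13 + 1 = 14, the angle opposite BC is not acute, so the smallest enclosing circle has BC as diameter.
Centre = midpoint of BC = (2, 2), r² = 20/4 = 5.
Diameter = 2r = 2√5 ≈ 4.472.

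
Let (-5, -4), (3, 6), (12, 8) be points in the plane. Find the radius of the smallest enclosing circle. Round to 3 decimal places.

Call the three points A, B, C in the order given.
Side lengths²: AB² = 164, AC² = 433, BC² = 85.
Since AC² = 433 ≥ 164 + 85 = 249, the angle opposite AC is not acute, so the smallest enclosing circle has AC as diameter.
Centre = midpoint of AC = (3.5, 2), r² = 433/4 = 108.25.
r = √(108.25) ≈ 10.404.

10.404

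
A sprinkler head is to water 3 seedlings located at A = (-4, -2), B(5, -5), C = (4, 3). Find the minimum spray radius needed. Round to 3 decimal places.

5.229

Side lengths²: AB² = 90, AC² = 89, BC² = 65.
Since AB² = 90 < 89 + 65 = 154, the triangle is acute, so the smallest enclosing circle is the circumcircle.
Circumcentre = (55/46, -65/46), r² = 28925/1058.
r = √(28925/1058) ≈ 5.229.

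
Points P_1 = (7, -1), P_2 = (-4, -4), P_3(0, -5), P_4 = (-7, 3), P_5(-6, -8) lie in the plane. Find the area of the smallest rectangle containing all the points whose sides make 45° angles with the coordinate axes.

In coordinates u = x + y, v = x − y the rectangle is axis-aligned; the map (x,y)→(u,v) scales areas by 2.
u-values: 6, -8, -5, -4, -14; range = 6 − (-14) = 20.
v-values: 8, 0, 5, -10, 2; range = 8 − (-10) = 18.
Area = (20 × 18) / 2 = 180.

180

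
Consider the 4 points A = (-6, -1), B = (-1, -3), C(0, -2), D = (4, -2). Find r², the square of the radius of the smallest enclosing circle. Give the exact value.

25.25

By Welzl's lemma the MEC is supported by two points (diametrically opposite) or three points (on a circumcircle).
The farthest pair is A–D with squared distance 101. The circle on this segment as diameter has centre (-1, -1.5) and r² = 101/4 = 25.25.
Check B: distance² to centre = 2.25 ≤ 25.25, so it lies inside.
All remaining points lie in this disk, and no smaller disk contains both endpoints, so this is the minimum enclosing circle.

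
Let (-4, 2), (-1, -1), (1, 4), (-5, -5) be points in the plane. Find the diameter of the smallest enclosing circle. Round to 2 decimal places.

10.82

By Welzl's lemma the MEC is supported by two points (diametrically opposite) or three points (on a circumcircle).
The farthest pair is (1, 4)–(-5, -5) with squared distance 117. The circle on this segment as diameter has centre (-2, -0.5) and r² = 117/4 = 29.25.
Check (-4, 2): distance² to centre = 10.25 ≤ 29.25, so it lies inside.
All remaining points lie in this disk, and no smaller disk contains both endpoints, so this is the minimum enclosing circle.
Diameter = 2r = 2√(29.25) ≈ 10.82.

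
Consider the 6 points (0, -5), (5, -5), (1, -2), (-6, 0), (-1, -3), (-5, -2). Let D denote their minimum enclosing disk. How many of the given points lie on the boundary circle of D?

2

By Welzl's lemma the MEC is supported by two points (diametrically opposite) or three points (on a circumcircle).
The farthest pair is (5, -5)–(-6, 0) with squared distance 146. The circle on this segment as diameter has centre (-0.5, -2.5) and r² = 146/4 = 36.5.
Check (0, -5): distance² to centre = 6.5 ≤ 36.5, so it lies inside.
All remaining points lie in this disk, and no smaller disk contains both endpoints, so this is the minimum enclosing circle.
The points at distance exactly r from the centre are (5, -5), (-6, 0) — 2 points.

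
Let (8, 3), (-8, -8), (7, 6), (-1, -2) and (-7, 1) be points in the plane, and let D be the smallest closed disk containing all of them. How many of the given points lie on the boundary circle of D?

A smallest enclosing disk is always determined by at most three of the input points on its boundary.
The farthest pair is (-8, -8)–(7, 6) with squared distance 421. The circle on this segment as diameter has centre (-0.5, -1) and r² = 421/4 = 105.25.
Check (8, 3): distance² to centre = 88.25 ≤ 105.25, so it lies inside.
All remaining points lie in this disk, and no smaller disk contains both endpoints, so this is the minimum enclosing circle.
The points at distance exactly r from the centre are (-8, -8), (7, 6) — 2 points.

2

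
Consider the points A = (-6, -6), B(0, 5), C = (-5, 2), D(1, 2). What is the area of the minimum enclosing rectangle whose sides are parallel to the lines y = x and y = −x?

In coordinates u = x + y, v = x − y the rectangle is axis-aligned; the map (x,y)→(u,v) scales areas by 2.
u-values: -12, 5, -3, 3; range = 5 − (-12) = 17.
v-values: 0, -5, -7, -1; range = 0 − (-7) = 7.
Area = (17 × 7) / 2 = 59.5.

59.5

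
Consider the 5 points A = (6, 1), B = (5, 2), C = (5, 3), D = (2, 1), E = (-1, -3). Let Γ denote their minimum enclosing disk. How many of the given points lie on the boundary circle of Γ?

2

The minimum enclosing circle of a finite set is fixed by two of the points (as a diameter) or three (as a circumcircle).
The farthest pair is C–E with squared distance 72. The circle on this segment as diameter has centre (2, 0) and r² = 72/4 = 18.
Check A: distance² to centre = 17 ≤ 18, so it lies inside.
All remaining points lie in this disk, and no smaller disk contains both endpoints, so this is the minimum enclosing circle.
The points at distance exactly r from the centre are C, E — 2 points.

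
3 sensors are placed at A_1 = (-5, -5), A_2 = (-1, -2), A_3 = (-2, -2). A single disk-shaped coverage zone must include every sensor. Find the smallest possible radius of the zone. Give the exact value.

Side lengths²: A_1A_2² = 25, A_1A_3² = 18, A_2A_3² = 1.
Since A_1A_2² = 25 ≥ 18 + 1 = 19, the angle opposite A_1A_2 is not acute, so the smallest enclosing circle has A_1A_2 as diameter.
Centre = midpoint of A_1A_2 = (-3, -3.5), r² = 25/4 = 6.25.
r = √(6.25) = 2.5.

2.5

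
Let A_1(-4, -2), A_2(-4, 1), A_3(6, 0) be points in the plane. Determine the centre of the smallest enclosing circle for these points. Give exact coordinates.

Side lengths²: A_1A_2² = 9, A_1A_3² = 104, A_2A_3² = 101.
Since A_1A_3² = 104 < 101 + 9 = 110, the triangle is acute, so the smallest enclosing circle is the circumcircle.
Circumcentre = (0.9, -0.5), r² = 26.26.
Centre = (0.9, -0.5).

(0.9, -0.5)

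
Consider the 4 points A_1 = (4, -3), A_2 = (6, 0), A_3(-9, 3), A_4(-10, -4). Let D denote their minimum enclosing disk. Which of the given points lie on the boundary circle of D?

A_2, A_3, A_4

A smallest enclosing disk is always determined by at most three of the input points on its boundary.
The minimum enclosing circle is determined by three boundary points: A_2, A_3, A_4.
Their circumcentre is (-19/9, -14/9) with r² = 5525/81.
The farthest remaining point A_1 is at distance² 3194/81 ≤ 5525/81.
The points at distance exactly r from the centre are A_2, A_3, A_4 — 3 points.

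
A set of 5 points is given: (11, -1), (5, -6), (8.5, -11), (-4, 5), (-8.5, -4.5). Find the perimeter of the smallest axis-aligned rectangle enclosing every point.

Width = max x − min x = 11 − (-8.5) = 19.5.
Height = max y − min y = 5 − (-11) = 16.
Perimeter = 2(19.5 + 16) = 71.

71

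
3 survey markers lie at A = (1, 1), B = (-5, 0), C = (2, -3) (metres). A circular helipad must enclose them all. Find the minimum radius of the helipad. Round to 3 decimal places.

Side lengths²: AB² = 37, AC² = 17, BC² = 58.
Since BC² = 58 ≥ 37 + 17 = 54, the angle opposite BC is not acute, so the smallest enclosing circle has BC as diameter.
Centre = midpoint of BC = (-1.5, -1.5), r² = 58/4 = 14.5.
r = √(14.5) ≈ 3.808.

3.808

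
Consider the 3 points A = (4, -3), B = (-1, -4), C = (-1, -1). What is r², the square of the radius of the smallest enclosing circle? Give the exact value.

7.54

Side lengths²: AB² = 26, AC² = 29, BC² = 9.
Since AC² = 29 < 26 + 9 = 35, the triangle is acute, so the smallest enclosing circle is the circumcircle.
Circumcentre = (1.3, -2.5), r² = 7.54.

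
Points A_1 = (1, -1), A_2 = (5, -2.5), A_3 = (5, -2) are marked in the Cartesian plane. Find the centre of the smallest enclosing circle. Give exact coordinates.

Side lengths²: A_1A_2² = 18.25, A_1A_3² = 17, A_2A_3² = 0.25.
Since A_1A_2² = 18.25 ≥ 17 + 0.25 = 17.25, the angle opposite A_1A_2 is not acute, so the smallest enclosing circle has A_1A_2 as diameter.
Centre = midpoint of A_1A_2 = (3, -1.75), r² = 18.25/4 = 4.5625.
Centre = (3, -1.75).

(3, -1.75)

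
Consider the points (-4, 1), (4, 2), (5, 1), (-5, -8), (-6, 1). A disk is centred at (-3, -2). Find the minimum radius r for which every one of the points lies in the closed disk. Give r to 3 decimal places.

The required radius is the distance from (-3, -2) to the farthest point.
Squared distances: 10, 65, 73, 40, 18.
Maximum is 73, attained at (5, 1).
r = √73 ≈ 8.544.

8.544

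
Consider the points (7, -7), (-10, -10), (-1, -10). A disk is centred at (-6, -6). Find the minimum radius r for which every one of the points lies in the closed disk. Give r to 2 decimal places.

The required radius is the distance from (-6, -6) to the farthest point.
Squared distances: 170, 32, 41.
Maximum is 170, attained at (7, -7).
r = √170 ≈ 13.04.

13.04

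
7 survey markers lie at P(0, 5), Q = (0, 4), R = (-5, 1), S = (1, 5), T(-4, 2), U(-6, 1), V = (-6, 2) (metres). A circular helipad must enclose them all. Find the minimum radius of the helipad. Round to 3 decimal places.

By Welzl's lemma the MEC is supported by two points (diametrically opposite) or three points (on a circumcircle).
The farthest pair is S–U with squared distance 65. The circle on this segment as diameter has centre (-2.5, 3) and r² = 65/4 = 16.25.
Check P: distance² to centre = 10.25 ≤ 16.25, so it lies inside.
All remaining points lie in this disk, and no smaller disk contains both endpoints, so this is the minimum enclosing circle.
r = √(16.25) ≈ 4.031.

4.031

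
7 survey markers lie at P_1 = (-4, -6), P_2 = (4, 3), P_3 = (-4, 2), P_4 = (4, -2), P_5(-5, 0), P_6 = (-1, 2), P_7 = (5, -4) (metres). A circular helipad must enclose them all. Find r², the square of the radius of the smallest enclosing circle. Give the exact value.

36.25

The minimum enclosing circle of a finite set is fixed by two of the points (as a diameter) or three (as a circumcircle).
The farthest pair is P_1–P_2 with squared distance 145. The circle on this segment as diameter has centre (0, -1.5) and r² = 145/4 = 36.25.
Check P_3: distance² to centre = 28.25 ≤ 36.25, so it lies inside.
All remaining points lie in this disk, and no smaller disk contains both endpoints, so this is the minimum enclosing circle.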